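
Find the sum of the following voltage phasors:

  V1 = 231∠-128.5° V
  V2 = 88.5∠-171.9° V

Step 1 — Convert each phasor to rectangular form:
  V1 = 231·(cos(-128.5°) + j·sin(-128.5°)) = -143.8 - j180.8 V
  V2 = 88.5·(cos(-171.9°) + j·sin(-171.9°)) = -87.62 - j12.47 V
Step 2 — Sum components: V_total = -231.4 - j193.3 V.
Step 3 — Convert to polar: |V_total| = 301.5 V, ∠V_total = -140.1°.

V_total = 301.5∠-140.1° V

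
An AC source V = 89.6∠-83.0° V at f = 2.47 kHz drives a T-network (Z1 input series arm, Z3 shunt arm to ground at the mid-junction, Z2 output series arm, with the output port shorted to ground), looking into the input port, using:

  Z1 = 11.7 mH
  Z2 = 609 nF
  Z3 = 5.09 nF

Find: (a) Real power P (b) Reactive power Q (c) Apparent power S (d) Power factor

Step 1 — Angular frequency: ω = 2π·f = 2π·2470 = 1.552e+04 rad/s.
Step 2 — Component impedances:
  Z1: Z = jωL = j·1.552e+04·0.0117 = 0 + j181.6 Ω
  Z2: Z = 1/(jωC) = -j/(ω·C) = 0 - j105.8 Ω
  Z3: Z = 1/(jωC) = -j/(ω·C) = 0 - j1.266e+04 Ω
Step 3 — With the output port shorted to ground, the output series arm Z2 runs from the junction to ground; the shunt arm Z3 also runs from the junction to ground. They appear in parallel: Z3 || Z2 = 0 - j104.9 Ω.
Step 4 — Series with input arm Z1: Z_in = Z1 + (Z3 || Z2) = 0 + j76.65 Ω = 76.65∠90.0° Ω.
Step 5 — Source phasor: V = 89.6∠-83.0° V = 10.92 - j88.93 V.
Step 6 — Current: I = V / Z = -1.16 - j0.1425 A = 1.169∠-173.0° A.
Step 7 — Complex power: S = V·I* = 0 + j104.7 VA.
Step 8 — Real power: P = Re(S) = 0 W.
Step 9 — Reactive power: Q = Im(S) = 104.7 VAR.
Step 10 — Apparent power: |S| = 104.7 VA.
Step 11 — Power factor: PF = P/|S| = 0 (lagging).

(a) P = 0 W  (b) Q = 104.7 VAR  (c) S = 104.7 VA  (d) PF = 0 (lagging)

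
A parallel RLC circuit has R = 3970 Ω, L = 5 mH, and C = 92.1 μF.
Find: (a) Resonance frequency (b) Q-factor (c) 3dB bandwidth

Step 1 — Resonance: ω₀ = 1/√(LC) = 1/√(0.005·9.21e-05) = 1474 rad/s.
Step 2 — f₀ = ω₀/(2π) = 234.5 Hz.
Step 3 — Parallel Q: Q = R/(ω₀L) = 3970/(1474·0.005) = 538.8.
Step 4 — Bandwidth: Δω = ω₀/Q = 2.735 rad/s; BW = Δω/(2π) = 0.4353 Hz.

(a) f₀ = 234.5 Hz  (b) Q = 538.8  (c) BW = 0.4353 Hz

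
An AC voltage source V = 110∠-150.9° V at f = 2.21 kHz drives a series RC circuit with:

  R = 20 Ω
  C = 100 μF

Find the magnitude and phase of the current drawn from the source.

Step 1 — Angular frequency: ω = 2π·f = 2π·2210 = 1.389e+04 rad/s.
Step 2 — Component impedances:
  R: Z = R = 20 Ω
  C: Z = 1/(jωC) = -j/(ω·C) = 0 - j0.7202 Ω
Step 3 — Series combination: Z_total = R + C = 20 - j0.7202 Ω = 20.01∠-2.1° Ω.
Step 4 — Source phasor: V = 110∠-150.9° V = -96.11 - j53.5 V.
Step 5 — Ohm's law: I = V / Z_total = (-96.11 - j53.5) / (20 - j0.7202) = -4.703 - j2.844 A.
Step 6 — Convert to polar: |I| = 5.496 A, ∠I = -148.8°.

I = 5.496∠-148.8° A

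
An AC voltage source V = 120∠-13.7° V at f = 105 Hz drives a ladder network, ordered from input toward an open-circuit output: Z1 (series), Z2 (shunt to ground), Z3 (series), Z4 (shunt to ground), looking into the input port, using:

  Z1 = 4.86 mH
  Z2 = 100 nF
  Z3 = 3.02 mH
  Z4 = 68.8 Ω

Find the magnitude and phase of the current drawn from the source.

Step 1 — Angular frequency: ω = 2π·f = 2π·105 = 659.7 rad/s.
Step 2 — Component impedances:
  Z1: Z = jωL = j·659.7·0.00486 = 0 + j3.206 Ω
  Z2: Z = 1/(jωC) = -j/(ω·C) = 0 - j1.516e+04 Ω
  Z3: Z = jωL = j·659.7·0.00302 = 0 + j1.992 Ω
  Z4: Z = R = 68.8 Ω
Step 3 — Ladder network (open output): work backward from the far end, alternating series and parallel combinations. Z_in = 68.82 + j4.887 Ω = 68.99∠4.1° Ω.
Step 4 — Source phasor: V = 120∠-13.7° V = 116.6 - j28.42 V.
Step 5 — Ohm's law: I = V / Z_total = (116.6 - j28.42) / (68.82 + j4.887) = 1.656 - j0.5306 A.
Step 6 — Convert to polar: |I| = 1.739 A, ∠I = -17.8°.

I = 1.739∠-17.8° A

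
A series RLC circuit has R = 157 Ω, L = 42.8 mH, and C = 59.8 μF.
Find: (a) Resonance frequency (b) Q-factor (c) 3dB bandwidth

Step 1 — Resonance condition Im(Z)=0 gives ω₀ = 1/√(LC).
Step 2 — ω₀ = 1/√(0.0428·5.98e-05) = 625.1 rad/s.
Step 3 — f₀ = ω₀/(2π) = 99.48 Hz.
Step 4 — Series Q: Q = ω₀L/R = 625.1·0.0428/157 = 0.1704.
Step 5 — 3dB bandwidth: Δω = ω₀/Q = 3668 rad/s; BW = Δω/(2π) = 583.8 Hz.

(a) f₀ = 99.48 Hz  (b) Q = 0.1704  (c) BW = 583.8 Hz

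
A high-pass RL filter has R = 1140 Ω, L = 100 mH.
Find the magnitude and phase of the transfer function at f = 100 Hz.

Step 1 — Angular frequency: ω = 2π·100 = 628.3 rad/s.
Step 2 — Transfer function: H(jω) = jωL/(R + jωL).
Step 3 — Numerator jωL = j·62.83; denominator R + jωL = 1140 + j62.83.
Step 4 — H = 0.003029 + j0.05495.
Step 5 — Magnitude: |H| = 0.05503 (-25.2 dB); phase: φ = 86.8°.

|H| = 0.05503 (-25.2 dB), φ = 86.8°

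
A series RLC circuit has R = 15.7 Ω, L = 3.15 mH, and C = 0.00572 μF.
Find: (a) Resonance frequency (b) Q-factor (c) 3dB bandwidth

Step 1 — Resonance: ω₀ = 1/√(LC) = 1/√(0.00315·5.72e-09) = 2.356e+05 rad/s.
Step 2 — f₀ = ω₀/(2π) = 3.749e+04 Hz.
Step 3 — Series Q: Q = ω₀L/R = 2.356e+05·0.00315/15.7 = 47.27.
Step 4 — Bandwidth: Δω = ω₀/Q = 4984 rad/s; BW = Δω/(2π) = 793.2 Hz.

(a) f₀ = 3.749e+04 Hz  (b) Q = 47.27  (c) BW = 793.2 Hz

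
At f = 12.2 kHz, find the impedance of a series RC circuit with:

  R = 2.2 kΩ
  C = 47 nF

Step 1 — Angular frequency: ω = 2π·f = 2π·1.22e+04 = 7.665e+04 rad/s.
Step 2 — Component impedances:
  R: Z = R = 2200 Ω
  C: Z = 1/(jωC) = -j/(ω·C) = 0 - j277.6 Ω
Step 3 — Series combination: Z_total = R + C = 2200 - j277.6 Ω = 2217∠-7.2° Ω.

Z = 2200 - j277.6 Ω = 2217∠-7.2° Ω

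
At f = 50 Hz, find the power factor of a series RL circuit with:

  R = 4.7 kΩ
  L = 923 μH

Step 1 — Angular frequency: ω = 2π·f = 2π·50 = 314.2 rad/s.
Step 2 — Component impedances:
  R: Z = R = 4700 Ω
  L: Z = jωL = j·314.2·0.000923 = 0 + j0.29 Ω
Step 3 — Series combination: Z_total = R + L = 4700 + j0.29 Ω = 4700∠0.0° Ω.
Step 4 — Power factor: PF = cos(φ) = Re(Z)/|Z| = 4700/4700 = 1.
Step 5 — Type: Im(Z) = 0.29 ⇒ lagging (phase φ = 0.0°).

PF = 1 (lagging, φ = 0.0°)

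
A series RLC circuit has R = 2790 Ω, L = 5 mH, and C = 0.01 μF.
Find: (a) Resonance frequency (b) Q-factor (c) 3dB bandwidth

Step 1 — Resonance condition Im(Z)=0 gives ω₀ = 1/√(LC).
Step 2 — ω₀ = 1/√(0.005·1e-08) = 1.414e+05 rad/s.
Step 3 — f₀ = ω₀/(2π) = 2.251e+04 Hz.
Step 4 — Series Q: Q = ω₀L/R = 1.414e+05·0.005/2790 = 0.2534.
Step 5 — 3dB bandwidth: Δω = ω₀/Q = 5.58e+05 rad/s; BW = Δω/(2π) = 8.881e+04 Hz.

(a) f₀ = 2.251e+04 Hz  (b) Q = 0.2534  (c) BW = 8.881e+04 Hz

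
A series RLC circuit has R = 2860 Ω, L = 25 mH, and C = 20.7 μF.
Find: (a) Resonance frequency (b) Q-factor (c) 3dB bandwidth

Step 1 — Resonance: ω₀ = 1/√(LC) = 1/√(0.025·2.07e-05) = 1390 rad/s.
Step 2 — f₀ = ω₀/(2π) = 221.2 Hz.
Step 3 — Series Q: Q = ω₀L/R = 1390·0.025/2860 = 0.01215.
Step 4 — Bandwidth: Δω = ω₀/Q = 1.144e+05 rad/s; BW = Δω/(2π) = 1.821e+04 Hz.

(a) f₀ = 221.2 Hz  (b) Q = 0.01215  (c) BW = 1.821e+04 Hz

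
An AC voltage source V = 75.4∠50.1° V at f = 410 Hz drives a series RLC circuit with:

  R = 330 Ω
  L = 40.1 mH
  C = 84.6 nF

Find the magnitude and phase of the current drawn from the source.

Step 1 — Angular frequency: ω = 2π·f = 2π·410 = 2576 rad/s.
Step 2 — Component impedances:
  R: Z = R = 330 Ω
  L: Z = jωL = j·2576·0.0401 = 0 + j103.3 Ω
  C: Z = 1/(jωC) = -j/(ω·C) = 0 - j4588 Ω
Step 3 — Series combination: Z_total = R + L + C = 330 - j4485 Ω = 4497∠-85.8° Ω.
Step 4 — Source phasor: V = 75.4∠50.1° V = 48.37 + j57.84 V.
Step 5 — Ohm's law: I = V / Z_total = (48.37 + j57.84) / (330 - j4485) = -0.01204 + j0.01167 A.
Step 6 — Convert to polar: |I| = 0.01677 A, ∠I = 135.9°.

I = 0.01677∠135.9° A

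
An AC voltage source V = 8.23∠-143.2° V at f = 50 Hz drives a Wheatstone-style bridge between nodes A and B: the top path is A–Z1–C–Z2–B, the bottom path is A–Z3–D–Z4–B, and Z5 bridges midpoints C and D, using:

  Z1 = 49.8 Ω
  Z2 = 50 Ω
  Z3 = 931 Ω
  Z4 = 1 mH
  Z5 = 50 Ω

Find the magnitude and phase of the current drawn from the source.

Step 1 — Angular frequency: ω = 2π·f = 2π·50 = 314.2 rad/s.
Step 2 — Component impedances:
  Z1: Z = R = 49.8 Ω
  Z2: Z = R = 50 Ω
  Z3: Z = R = 931 Ω
  Z4: Z = jωL = j·314.2·0.001 = 0 + j0.3142 Ω
  Z5: Z = R = 50 Ω
Step 3 — Bridge requires nodal analysis (the Z5 bridge couples midpoints C and D, so the two paths cannot be reduced to a simple series/parallel combination). Setting node B to ground and injecting 1 A at node A, the 3-node admittance system at A, C, D solves to V_A = Z_AB = 69.24 + j0.09066 Ω = 69.24∠0.1° Ω.
Step 4 — Source phasor: V = 8.23∠-143.2° V = -6.59 - j4.93 V.
Step 5 — Ohm's law: I = V / Z_total = (-6.59 - j4.93) / (69.24 + j0.09066) = -0.09527 - j0.07108 A.
Step 6 — Convert to polar: |I| = 0.1189 A, ∠I = -143.3°.

I = 0.1189∠-143.3° A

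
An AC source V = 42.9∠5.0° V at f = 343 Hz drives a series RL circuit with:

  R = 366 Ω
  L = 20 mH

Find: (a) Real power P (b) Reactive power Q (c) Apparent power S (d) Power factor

Step 1 — Angular frequency: ω = 2π·f = 2π·343 = 2155 rad/s.
Step 2 — Component impedances:
  R: Z = R = 366 Ω
  L: Z = jωL = j·2155·0.02 = 0 + j43.1 Ω
Step 3 — Series combination: Z_total = R + L = 366 + j43.1 Ω = 368.5∠6.7° Ω.
Step 4 — Source phasor: V = 42.9∠5.0° V = 42.74 + j3.739 V.
Step 5 — Current: I = V / Z = 0.1164 - j0.003487 A = 0.1164∠-1.7° A.
Step 6 — Complex power: S = V·I* = 4.96 + j0.5841 VA.
Step 7 — Real power: P = Re(S) = 4.96 W.
Step 8 — Reactive power: Q = Im(S) = 0.5841 VAR.
Step 9 — Apparent power: |S| = 4.994 VA.
Step 10 — Power factor: PF = P/|S| = 0.9931 (lagging).

(a) P = 4.96 W  (b) Q = 0.5841 VAR  (c) S = 4.994 VA  (d) PF = 0.9931 (lagging)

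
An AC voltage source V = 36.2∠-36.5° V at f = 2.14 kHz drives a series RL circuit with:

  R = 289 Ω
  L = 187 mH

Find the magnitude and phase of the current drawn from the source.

Step 1 — Angular frequency: ω = 2π·f = 2π·2140 = 1.345e+04 rad/s.
Step 2 — Component impedances:
  R: Z = R = 289 Ω
  L: Z = jωL = j·1.345e+04·0.187 = 0 + j2514 Ω
Step 3 — Series combination: Z_total = R + L = 289 + j2514 Ω = 2531∠83.4° Ω.
Step 4 — Source phasor: V = 36.2∠-36.5° V = 29.1 - j21.53 V.
Step 5 — Ohm's law: I = V / Z_total = (29.1 - j21.53) / (289 + j2514) = -0.007139 - j0.01239 A.
Step 6 — Convert to polar: |I| = 0.0143 A, ∠I = -119.9°.

I = 0.0143∠-119.9° A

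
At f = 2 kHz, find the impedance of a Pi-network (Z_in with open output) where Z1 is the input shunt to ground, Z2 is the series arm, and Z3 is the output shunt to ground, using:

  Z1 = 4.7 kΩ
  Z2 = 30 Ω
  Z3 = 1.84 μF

Step 1 — Angular frequency: ω = 2π·f = 2π·2000 = 1.257e+04 rad/s.
Step 2 — Component impedances:
  Z1: Z = R = 4700 Ω
  Z2: Z = R = 30 Ω
  Z3: Z = 1/(jωC) = -j/(ω·C) = 0 - j43.25 Ω
Step 3 — With open output, the series arm Z2 and the output shunt Z3 appear in series to ground: Z2 + Z3 = 30 - j43.25 Ω.
Step 4 — Parallel with input shunt Z1: Z_in = Z1 || (Z2 + Z3) = 30.2 - j42.7 Ω = 52.3∠-54.7° Ω.

Z = 30.2 - j42.7 Ω = 52.3∠-54.7° Ω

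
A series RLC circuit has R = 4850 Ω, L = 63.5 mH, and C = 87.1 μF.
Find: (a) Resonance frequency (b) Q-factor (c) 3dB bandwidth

Step 1 — Resonance condition Im(Z)=0 gives ω₀ = 1/√(LC).
Step 2 — ω₀ = 1/√(0.0635·8.71e-05) = 425.2 rad/s.
Step 3 — f₀ = ω₀/(2π) = 67.67 Hz.
Step 4 — Series Q: Q = ω₀L/R = 425.2·0.0635/4850 = 0.005567.
Step 5 — 3dB bandwidth: Δω = ω₀/Q = 7.638e+04 rad/s; BW = Δω/(2π) = 1.216e+04 Hz.

(a) f₀ = 67.67 Hz  (b) Q = 0.005567  (c) BW = 1.216e+04 Hz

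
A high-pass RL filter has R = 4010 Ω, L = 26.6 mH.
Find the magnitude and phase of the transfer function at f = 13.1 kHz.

Step 1 — Angular frequency: ω = 2π·1.31e+04 = 8.231e+04 rad/s.
Step 2 — Transfer function: H(jω) = jωL/(R + jωL).
Step 3 — Numerator jωL = j·2189; denominator R + jωL = 4010 + j2189.
Step 4 — H = 0.2296 + j0.4206.
Step 5 — Magnitude: |H| = 0.4792 (-6.4 dB); phase: φ = 61.4°.

|H| = 0.4792 (-6.4 dB), φ = 61.4°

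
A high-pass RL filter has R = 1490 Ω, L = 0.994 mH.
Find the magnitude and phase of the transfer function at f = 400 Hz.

Step 1 — Angular frequency: ω = 2π·400 = 2513 rad/s.
Step 2 — Transfer function: H(jω) = jωL/(R + jωL).
Step 3 — Numerator jωL = j·2.498; denominator R + jωL = 1490 + j2.498.
Step 4 — H = 2.811e-06 + j0.001677.
Step 5 — Magnitude: |H| = 0.001677 (-55.5 dB); phase: φ = 89.9°.

|H| = 0.001677 (-55.5 dB), φ = 89.9°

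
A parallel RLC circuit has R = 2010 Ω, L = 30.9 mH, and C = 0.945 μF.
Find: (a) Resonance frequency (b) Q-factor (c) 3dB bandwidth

Step 1 — Resonance: ω₀ = 1/√(LC) = 1/√(0.0309·9.45e-07) = 5852 rad/s.
Step 2 — f₀ = ω₀/(2π) = 931.4 Hz.
Step 3 — Parallel Q: Q = R/(ω₀L) = 2010/(5852·0.0309) = 11.12.
Step 4 — Bandwidth: Δω = ω₀/Q = 526.5 rad/s; BW = Δω/(2π) = 83.79 Hz.

(a) f₀ = 931.4 Hz  (b) Q = 11.12  (c) BW = 83.79 Hz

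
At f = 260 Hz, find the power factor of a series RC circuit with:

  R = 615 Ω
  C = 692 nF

Step 1 — Angular frequency: ω = 2π·f = 2π·260 = 1634 rad/s.
Step 2 — Component impedances:
  R: Z = R = 615 Ω
  C: Z = 1/(jωC) = -j/(ω·C) = 0 - j884.6 Ω
Step 3 — Series combination: Z_total = R + C = 615 - j884.6 Ω = 1077∠-55.2° Ω.
Step 4 — Power factor: PF = cos(φ) = Re(Z)/|Z| = 615/1077.4 = 0.5708.
Step 5 — Type: Im(Z) = -884.6 ⇒ leading (phase φ = -55.2°).

PF = 0.5708 (leading, φ = -55.2°)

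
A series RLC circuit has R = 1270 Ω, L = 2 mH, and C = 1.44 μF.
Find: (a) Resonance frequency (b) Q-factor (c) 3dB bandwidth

Step 1 — Resonance: ω₀ = 1/√(LC) = 1/√(0.002·1.44e-06) = 1.863e+04 rad/s.
Step 2 — f₀ = ω₀/(2π) = 2966 Hz.
Step 3 — Series Q: Q = ω₀L/R = 1.863e+04·0.002/1270 = 0.02934.
Step 4 — Bandwidth: Δω = ω₀/Q = 6.35e+05 rad/s; BW = Δω/(2π) = 1.011e+05 Hz.

(a) f₀ = 2966 Hz  (b) Q = 0.02934  (c) BW = 1.011e+05 Hz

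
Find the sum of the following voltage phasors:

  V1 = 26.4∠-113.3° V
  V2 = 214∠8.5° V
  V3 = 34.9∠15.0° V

Step 1 — Convert each phasor to rectangular form:
  V1 = 26.4·(cos(-113.3°) + j·sin(-113.3°)) = -10.44 - j24.25 V
  V2 = 214·(cos(8.5°) + j·sin(8.5°)) = 211.6 + j31.63 V
  V3 = 34.9·(cos(15.0°) + j·sin(15.0°)) = 33.71 + j9.033 V
Step 2 — Sum components: V_total = 234.9 + j16.42 V.
Step 3 — Convert to polar: |V_total| = 235.5 V, ∠V_total = 4.0°.

V_total = 235.5∠4.0° V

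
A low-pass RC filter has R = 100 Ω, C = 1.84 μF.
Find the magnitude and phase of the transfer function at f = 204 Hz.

Step 1 — Angular frequency: ω = 2π·204 = 1282 rad/s.
Step 2 — Transfer function: H(jω) = 1/(1 + jωRC).
Step 3 — Denominator: 1 + jωRC = 1 + j·1282·100·1.84e-06 = 1 + j0.2358.
Step 4 — H = 0.9473 - j0.2234.
Step 5 — Magnitude: |H| = 0.9733 (-0.2 dB); phase: φ = -13.3°.

|H| = 0.9733 (-0.2 dB), φ = -13.3°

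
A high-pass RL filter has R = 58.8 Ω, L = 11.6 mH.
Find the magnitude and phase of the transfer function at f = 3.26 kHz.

Step 1 — Angular frequency: ω = 2π·3260 = 2.048e+04 rad/s.
Step 2 — Transfer function: H(jω) = jωL/(R + jωL).
Step 3 — Numerator jωL = j·237.6; denominator R + jωL = 58.8 + j237.6.
Step 4 — H = 0.9423 + j0.2332.
Step 5 — Magnitude: |H| = 0.9707 (-0.3 dB); phase: φ = 13.9°.

|H| = 0.9707 (-0.3 dB), φ = 13.9°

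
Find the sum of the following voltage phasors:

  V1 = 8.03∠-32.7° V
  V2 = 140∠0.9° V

Step 1 — Convert each phasor to rectangular form:
  V1 = 8.03·(cos(-32.7°) + j·sin(-32.7°)) = 6.757 - j4.338 V
  V2 = 140·(cos(0.9°) + j·sin(0.9°)) = 140 + j2.199 V
Step 2 — Sum components: V_total = 146.7 - j2.139 V.
Step 3 — Convert to polar: |V_total| = 146.8 V, ∠V_total = -0.8°.

V_total = 146.8∠-0.8° V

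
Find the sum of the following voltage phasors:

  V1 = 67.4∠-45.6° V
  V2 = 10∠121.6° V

Step 1 — Convert each phasor to rectangular form:
  V1 = 67.4·(cos(-45.6°) + j·sin(-45.6°)) = 47.16 - j48.16 V
  V2 = 10·(cos(121.6°) + j·sin(121.6°)) = -5.24 + j8.517 V
Step 2 — Sum components: V_total = 41.92 - j39.64 V.
Step 3 — Convert to polar: |V_total| = 57.69 V, ∠V_total = -43.4°.

V_total = 57.69∠-43.4° V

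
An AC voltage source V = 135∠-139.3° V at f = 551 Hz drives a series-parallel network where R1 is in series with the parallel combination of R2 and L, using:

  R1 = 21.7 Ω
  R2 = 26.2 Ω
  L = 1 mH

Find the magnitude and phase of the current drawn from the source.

Step 1 — Angular frequency: ω = 2π·f = 2π·551 = 3462 rad/s.
Step 2 — Component impedances:
  R1: Z = R = 21.7 Ω
  R2: Z = R = 26.2 Ω
  L: Z = jωL = j·3462·0.001 = 0 + j3.462 Ω
Step 3 — Parallel branch: R2 || L = 1/(1/R2 + 1/L) = 0.4496 + j3.403 Ω.
Step 4 — Series with R1: Z_total = R1 + (R2 || L) = 22.15 + j3.403 Ω = 22.41∠8.7° Ω.
Step 5 — Source phasor: V = 135∠-139.3° V = -102.3 - j88.03 V.
Step 6 — Ohm's law: I = V / Z_total = (-102.3 - j88.03) / (22.15 + j3.403) = -5.111 - j3.189 A.
Step 7 — Convert to polar: |I| = 6.024 A, ∠I = -148.0°.

I = 6.024∠-148.0° A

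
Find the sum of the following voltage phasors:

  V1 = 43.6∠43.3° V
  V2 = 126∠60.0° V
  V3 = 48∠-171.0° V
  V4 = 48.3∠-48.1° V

Step 1 — Convert each phasor to rectangular form:
  V1 = 43.6·(cos(43.3°) + j·sin(43.3°)) = 31.73 + j29.9 V
  V2 = 126·(cos(60.0°) + j·sin(60.0°)) = 63 + j109.1 V
  V3 = 48·(cos(-171.0°) + j·sin(-171.0°)) = -47.41 - j7.509 V
  V4 = 48.3·(cos(-48.1°) + j·sin(-48.1°)) = 32.26 - j35.95 V
Step 2 — Sum components: V_total = 79.58 + j95.56 V.
Step 3 — Convert to polar: |V_total| = 124.4 V, ∠V_total = 50.2°.

V_total = 124.4∠50.2° V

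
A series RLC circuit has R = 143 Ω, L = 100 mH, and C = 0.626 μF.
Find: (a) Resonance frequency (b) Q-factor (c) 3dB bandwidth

Step 1 — Resonance: ω₀ = 1/√(LC) = 1/√(0.1·6.26e-07) = 3997 rad/s.
Step 2 — f₀ = ω₀/(2π) = 636.1 Hz.
Step 3 — Series Q: Q = ω₀L/R = 3997·0.1/143 = 2.795.
Step 4 — Bandwidth: Δω = ω₀/Q = 1430 rad/s; BW = Δω/(2π) = 227.6 Hz.

(a) f₀ = 636.1 Hz  (b) Q = 2.795  (c) BW = 227.6 Hz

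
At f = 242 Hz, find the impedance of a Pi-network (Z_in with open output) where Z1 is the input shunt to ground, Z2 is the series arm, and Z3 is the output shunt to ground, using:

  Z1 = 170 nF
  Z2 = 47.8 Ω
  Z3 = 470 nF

Step 1 — Angular frequency: ω = 2π·f = 2π·242 = 1521 rad/s.
Step 2 — Component impedances:
  Z1: Z = 1/(jωC) = -j/(ω·C) = 0 - j3869 Ω
  Z2: Z = R = 47.8 Ω
  Z3: Z = 1/(jωC) = -j/(ω·C) = 0 - j1399 Ω
Step 3 — With open output, the series arm Z2 and the output shunt Z3 appear in series to ground: Z2 + Z3 = 47.8 - j1399 Ω.
Step 4 — Parallel with input shunt Z1: Z_in = Z1 || (Z2 + Z3) = 25.78 - j1028 Ω = 1028∠-88.6° Ω.

Z = 25.78 - j1028 Ω = 1028∠-88.6° Ω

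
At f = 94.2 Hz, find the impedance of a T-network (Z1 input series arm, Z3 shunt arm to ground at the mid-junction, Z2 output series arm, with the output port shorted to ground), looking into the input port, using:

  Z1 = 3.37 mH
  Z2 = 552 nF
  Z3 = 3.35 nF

Step 1 — Angular frequency: ω = 2π·f = 2π·94.2 = 591.9 rad/s.
Step 2 — Component impedances:
  Z1: Z = jωL = j·591.9·0.00337 = 0 + j1.995 Ω
  Z2: Z = 1/(jωC) = -j/(ω·C) = 0 - j3061 Ω
  Z3: Z = 1/(jωC) = -j/(ω·C) = 0 - j5.043e+05 Ω
Step 3 — With the output port shorted to ground, the output series arm Z2 runs from the junction to ground; the shunt arm Z3 also runs from the junction to ground. They appear in parallel: Z3 || Z2 = 0 - j3042 Ω.
Step 4 — Series with input arm Z1: Z_in = Z1 + (Z3 || Z2) = 0 - j3040 Ω = 3040∠-90.0° Ω.

Z = 0 - j3040 Ω = 3040∠-90.0° Ω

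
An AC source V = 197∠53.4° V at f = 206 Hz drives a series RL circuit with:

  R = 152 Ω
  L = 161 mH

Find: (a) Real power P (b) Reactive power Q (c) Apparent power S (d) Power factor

Step 1 — Angular frequency: ω = 2π·f = 2π·206 = 1294 rad/s.
Step 2 — Component impedances:
  R: Z = R = 152 Ω
  L: Z = jωL = j·1294·0.161 = 0 + j208.4 Ω
Step 3 — Series combination: Z_total = R + L = 152 + j208.4 Ω = 257.9∠53.9° Ω.
Step 4 — Source phasor: V = 197∠53.4° V = 117.5 + j158.2 V.
Step 5 — Current: I = V / Z = 0.7637 - j0.006567 A = 0.7638∠-0.5° A.
Step 6 — Complex power: S = V·I* = 88.67 + j121.6 VA.
Step 7 — Real power: P = Re(S) = 88.67 W.
Step 8 — Reactive power: Q = Im(S) = 121.6 VAR.
Step 9 — Apparent power: |S| = 150.5 VA.
Step 10 — Power factor: PF = P/|S| = 0.5893 (lagging).

(a) P = 88.67 W  (b) Q = 121.6 VAR  (c) S = 150.5 VA  (d) PF = 0.5893 (lagging)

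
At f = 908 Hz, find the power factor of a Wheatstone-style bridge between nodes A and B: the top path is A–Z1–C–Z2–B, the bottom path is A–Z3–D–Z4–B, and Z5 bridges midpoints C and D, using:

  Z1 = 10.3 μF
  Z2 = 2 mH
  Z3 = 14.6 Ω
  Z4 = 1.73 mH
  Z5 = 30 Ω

Step 1 — Angular frequency: ω = 2π·f = 2π·908 = 5705 rad/s.
Step 2 — Component impedances:
  Z1: Z = 1/(jωC) = -j/(ω·C) = 0 - j17.02 Ω
  Z2: Z = jωL = j·5705·0.002 = 0 + j11.41 Ω
  Z3: Z = R = 14.6 Ω
  Z4: Z = jωL = j·5705·0.00173 = 0 + j9.87 Ω
  Z5: Z = R = 30 Ω
Step 3 — Bridge requires nodal analysis (the Z5 bridge couples midpoints C and D, so the two paths cannot be reduced to a simple series/parallel combination). Setting node B to ground and injecting 1 A at node A, the 3-node admittance system at A, C, D solves to V_A = Z_AB = 4.813 - j3.312 Ω = 5.842∠-34.5° Ω.
Step 4 — Power factor: PF = cos(φ) = Re(Z)/|Z| = 4.8125/5.8421 = 0.8238.
Step 5 — Type: Im(Z) = -3.312 ⇒ leading (phase φ = -34.5°).

PF = 0.8238 (leading, φ = -34.5°)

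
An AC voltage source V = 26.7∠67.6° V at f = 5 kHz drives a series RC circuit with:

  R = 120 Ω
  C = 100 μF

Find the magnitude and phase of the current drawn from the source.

Step 1 — Angular frequency: ω = 2π·f = 2π·5000 = 3.142e+04 rad/s.
Step 2 — Component impedances:
  R: Z = R = 120 Ω
  C: Z = 1/(jωC) = -j/(ω·C) = 0 - j0.3183 Ω
Step 3 — Series combination: Z_total = R + C = 120 - j0.3183 Ω = 120∠-0.2° Ω.
Step 4 — Source phasor: V = 26.7∠67.6° V = 10.17 + j24.69 V.
Step 5 — Ohm's law: I = V / Z_total = (10.17 + j24.69) / (120 - j0.3183) = 0.08424 + j0.2059 A.
Step 6 — Convert to polar: |I| = 0.2225 A, ∠I = 67.8°.

I = 0.2225∠67.8° A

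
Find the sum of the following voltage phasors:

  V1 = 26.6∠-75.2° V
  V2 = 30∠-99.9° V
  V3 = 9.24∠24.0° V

Step 1 — Convert each phasor to rectangular form:
  V1 = 26.6·(cos(-75.2°) + j·sin(-75.2°)) = 6.795 - j25.72 V
  V2 = 30·(cos(-99.9°) + j·sin(-99.9°)) = -5.158 - j29.55 V
  V3 = 9.24·(cos(24.0°) + j·sin(24.0°)) = 8.441 + j3.758 V
Step 2 — Sum components: V_total = 10.08 - j51.51 V.
Step 3 — Convert to polar: |V_total| = 52.49 V, ∠V_total = -78.9°.

V_total = 52.49∠-78.9° V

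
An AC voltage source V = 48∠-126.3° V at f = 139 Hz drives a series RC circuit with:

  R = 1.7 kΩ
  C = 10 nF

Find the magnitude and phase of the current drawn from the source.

Step 1 — Angular frequency: ω = 2π·f = 2π·139 = 873.4 rad/s.
Step 2 — Component impedances:
  R: Z = R = 1700 Ω
  C: Z = 1/(jωC) = -j/(ω·C) = 0 - j1.145e+05 Ω
Step 3 — Series combination: Z_total = R + C = 1700 - j1.145e+05 Ω = 1.145e+05∠-89.1° Ω.
Step 4 — Source phasor: V = 48∠-126.3° V = -28.42 - j38.68 V.
Step 5 — Ohm's law: I = V / Z_total = (-28.42 - j38.68) / (1700 - j1.145e+05) = 0.0003341 - j0.0002531 A.
Step 6 — Convert to polar: |I| = 0.0004192 A, ∠I = -37.2°.

I = 0.0004192∠-37.2° A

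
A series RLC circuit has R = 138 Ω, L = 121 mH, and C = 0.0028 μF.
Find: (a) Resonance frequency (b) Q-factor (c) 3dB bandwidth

Step 1 — Resonance: ω₀ = 1/√(LC) = 1/√(0.121·2.8e-09) = 5.433e+04 rad/s.
Step 2 — f₀ = ω₀/(2π) = 8647 Hz.
Step 3 — Series Q: Q = ω₀L/R = 5.433e+04·0.121/138 = 47.64.
Step 4 — Bandwidth: Δω = ω₀/Q = 1140 rad/s; BW = Δω/(2π) = 181.5 Hz.

(a) f₀ = 8647 Hz  (b) Q = 47.64  (c) BW = 181.5 Hz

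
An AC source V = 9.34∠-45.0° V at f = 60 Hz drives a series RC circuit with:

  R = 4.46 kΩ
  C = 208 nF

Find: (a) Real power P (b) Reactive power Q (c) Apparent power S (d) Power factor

Step 1 — Angular frequency: ω = 2π·f = 2π·60 = 377 rad/s.
Step 2 — Component impedances:
  R: Z = R = 4460 Ω
  C: Z = 1/(jωC) = -j/(ω·C) = 0 - j1.275e+04 Ω
Step 3 — Series combination: Z_total = R + C = 4460 - j1.275e+04 Ω = 1.351e+04∠-70.7° Ω.
Step 4 — Source phasor: V = 9.34∠-45.0° V = 6.604 - j6.604 V.
Step 5 — Current: I = V / Z = 0.0006228 + j0.0003001 A = 0.0006913∠25.7° A.
Step 6 — Complex power: S = V·I* = 0.002132 - j0.006095 VA.
Step 7 — Real power: P = Re(S) = 0.002132 W.
Step 8 — Reactive power: Q = Im(S) = -0.006095 VAR.
Step 9 — Apparent power: |S| = 0.006457 VA.
Step 10 — Power factor: PF = P/|S| = 0.3301 (leading).

(a) P = 0.002132 W  (b) Q = -0.006095 VAR  (c) S = 0.006457 VA  (d) PF = 0.3301 (leading)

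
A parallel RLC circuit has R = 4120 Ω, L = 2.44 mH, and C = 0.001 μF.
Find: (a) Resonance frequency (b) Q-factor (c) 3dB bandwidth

Step 1 — Resonance: ω₀ = 1/√(LC) = 1/√(0.00244·1e-09) = 6.402e+05 rad/s.
Step 2 — f₀ = ω₀/(2π) = 1.019e+05 Hz.
Step 3 — Parallel Q: Q = R/(ω₀L) = 4120/(6.402e+05·0.00244) = 2.638.
Step 4 — Bandwidth: Δω = ω₀/Q = 2.427e+05 rad/s; BW = Δω/(2π) = 3.863e+04 Hz.

(a) f₀ = 1.019e+05 Hz  (b) Q = 2.638  (c) BW = 3.863e+04 Hz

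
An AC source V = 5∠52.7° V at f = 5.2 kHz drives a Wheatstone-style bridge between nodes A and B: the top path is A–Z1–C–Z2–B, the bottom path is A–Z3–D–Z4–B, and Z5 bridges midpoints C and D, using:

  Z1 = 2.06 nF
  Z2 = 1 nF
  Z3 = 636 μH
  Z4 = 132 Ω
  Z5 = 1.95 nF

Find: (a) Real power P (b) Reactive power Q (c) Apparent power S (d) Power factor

Step 1 — Angular frequency: ω = 2π·f = 2π·5200 = 3.267e+04 rad/s.
Step 2 — Component impedances:
  Z1: Z = 1/(jωC) = -j/(ω·C) = 0 - j1.486e+04 Ω
  Z2: Z = 1/(jωC) = -j/(ω·C) = 0 - j3.061e+04 Ω
  Z3: Z = jωL = j·3.267e+04·0.000636 = 0 + j20.78 Ω
  Z4: Z = R = 132 Ω
  Z5: Z = 1/(jωC) = -j/(ω·C) = 0 - j1.57e+04 Ω
Step 3 — Bridge requires nodal analysis (the Z5 bridge couples midpoints C and D, so the two paths cannot be reduced to a simple series/parallel combination). Setting node B to ground and injecting 1 A at node A, the 3-node admittance system at A, C, D solves to V_A = Z_AB = 132.1 + j20.34 Ω = 133.6∠8.8° Ω.
Step 4 — Source phasor: V = 5∠52.7° V = 3.03 + j3.977 V.
Step 5 — Current: I = V / Z = 0.02694 + j0.02597 A = 0.03742∠43.9° A.
Step 6 — Complex power: S = V·I* = 0.1849 + j0.02848 VA.
Step 7 — Real power: P = Re(S) = 0.1849 W.
Step 8 — Reactive power: Q = Im(S) = 0.02848 VAR.
Step 9 — Apparent power: |S| = 0.1871 VA.
Step 10 — Power factor: PF = P/|S| = 0.9883 (lagging).

(a) P = 0.1849 W  (b) Q = 0.02848 VAR  (c) S = 0.1871 VA  (d) PF = 0.9883 (lagging)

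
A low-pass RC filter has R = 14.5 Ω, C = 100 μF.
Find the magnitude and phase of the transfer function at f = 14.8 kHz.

Step 1 — Angular frequency: ω = 2π·1.48e+04 = 9.299e+04 rad/s.
Step 2 — Transfer function: H(jω) = 1/(1 + jωRC).
Step 3 — Denominator: 1 + jωRC = 1 + j·9.299e+04·14.5·0.0001 = 1 + j134.8.
Step 4 — H = 5.5e-05 - j0.007416.
Step 5 — Magnitude: |H| = 0.007416 (-42.6 dB); phase: φ = -89.6°.

|H| = 0.007416 (-42.6 dB), φ = -89.6°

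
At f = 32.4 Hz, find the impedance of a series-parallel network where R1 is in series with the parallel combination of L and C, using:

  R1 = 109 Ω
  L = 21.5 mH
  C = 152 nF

Step 1 — Angular frequency: ω = 2π·f = 2π·32.4 = 203.6 rad/s.
Step 2 — Component impedances:
  R1: Z = R = 109 Ω
  L: Z = jωL = j·203.6·0.0215 = 0 + j4.377 Ω
  C: Z = 1/(jωC) = -j/(ω·C) = 0 - j3.232e+04 Ω
Step 3 — Parallel branch: L || C = 1/(1/L + 1/C) = 0 + j4.377 Ω.
Step 4 — Series with R1: Z_total = R1 + (L || C) = 109 + j4.377 Ω = 109.1∠2.3° Ω.

Z = 109 + j4.377 Ω = 109.1∠2.3° Ω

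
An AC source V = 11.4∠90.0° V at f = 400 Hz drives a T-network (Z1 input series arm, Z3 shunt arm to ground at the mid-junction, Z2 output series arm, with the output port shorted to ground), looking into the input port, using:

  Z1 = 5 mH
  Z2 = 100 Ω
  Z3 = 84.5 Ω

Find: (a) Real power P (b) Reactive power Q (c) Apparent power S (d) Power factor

Step 1 — Angular frequency: ω = 2π·f = 2π·400 = 2513 rad/s.
Step 2 — Component impedances:
  Z1: Z = jωL = j·2513·0.005 = 0 + j12.57 Ω
  Z2: Z = R = 100 Ω
  Z3: Z = R = 84.5 Ω
Step 3 — With the output port shorted to ground, the output series arm Z2 runs from the junction to ground; the shunt arm Z3 also runs from the junction to ground. They appear in parallel: Z3 || Z2 = 45.8 Ω.
Step 4 — Series with input arm Z1: Z_in = Z1 + (Z3 || Z2) = 45.8 + j12.57 Ω = 47.49∠15.3° Ω.
Step 5 — Source phasor: V = 11.4∠90.0° V = 0 + j11.4 V.
Step 6 — Current: I = V / Z = 0.06351 + j0.2315 A = 0.24∠74.7° A.
Step 7 — Complex power: S = V·I* = 2.639 + j0.7241 VA.
Step 8 — Real power: P = Re(S) = 2.639 W.
Step 9 — Reactive power: Q = Im(S) = 0.7241 VAR.
Step 10 — Apparent power: |S| = 2.736 VA.
Step 11 — Power factor: PF = P/|S| = 0.9644 (lagging).

(a) P = 2.639 W  (b) Q = 0.7241 VAR  (c) S = 2.736 VA  (d) PF = 0.9644 (lagging)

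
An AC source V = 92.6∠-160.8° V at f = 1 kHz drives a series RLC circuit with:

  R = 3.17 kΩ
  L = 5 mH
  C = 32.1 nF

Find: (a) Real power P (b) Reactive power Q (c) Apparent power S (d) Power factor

Step 1 — Angular frequency: ω = 2π·f = 2π·1000 = 6283 rad/s.
Step 2 — Component impedances:
  R: Z = R = 3170 Ω
  L: Z = jωL = j·6283·0.005 = 0 + j31.42 Ω
  C: Z = 1/(jωC) = -j/(ω·C) = 0 - j4958 Ω
Step 3 — Series combination: Z_total = R + L + C = 3170 - j4927 Ω = 5858∠-57.2° Ω.
Step 4 — Source phasor: V = 92.6∠-160.8° V = -87.45 - j30.45 V.
Step 5 — Current: I = V / Z = -0.003706 - j0.01537 A = 0.01581∠-103.6° A.
Step 6 — Complex power: S = V·I* = 0.792 - j1.231 VA.
Step 7 — Real power: P = Re(S) = 0.792 W.
Step 8 — Reactive power: Q = Im(S) = -1.231 VAR.
Step 9 — Apparent power: |S| = 1.464 VA.
Step 10 — Power factor: PF = P/|S| = 0.5411 (leading).

(a) P = 0.792 W  (b) Q = -1.231 VAR  (c) S = 1.464 VA  (d) PF = 0.5411 (leading)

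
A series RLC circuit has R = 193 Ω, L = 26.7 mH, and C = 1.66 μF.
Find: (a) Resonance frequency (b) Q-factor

Step 1 — Resonance condition Im(Z)=0 gives ω₀ = 1/√(LC).
Step 2 — ω₀ = 1/√(0.0267·1.66e-06) = 4750 rad/s.
Step 3 — f₀ = ω₀/(2π) = 756 Hz.
Step 4 — Series Q: Q = ω₀L/R = 4750·0.0267/193 = 0.6571.

(a) f₀ = 756 Hz  (b) Q = 0.6571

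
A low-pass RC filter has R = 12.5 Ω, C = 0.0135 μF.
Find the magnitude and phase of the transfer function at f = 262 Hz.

Step 1 — Angular frequency: ω = 2π·262 = 1646 rad/s.
Step 2 — Transfer function: H(jω) = 1/(1 + jωRC).
Step 3 — Denominator: 1 + jωRC = 1 + j·1646·12.5·1.35e-08 = 1 + j0.0002778.
Step 4 — H = 1 - j0.0002778.
Step 5 — Magnitude: |H| = 1 (-0.0 dB); phase: φ = -0.0°.

|H| = 1 (-0.0 dB), φ = -0.0°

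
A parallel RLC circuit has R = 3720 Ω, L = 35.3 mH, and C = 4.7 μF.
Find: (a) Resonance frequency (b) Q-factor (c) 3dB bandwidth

Step 1 — Resonance: ω₀ = 1/√(LC) = 1/√(0.0353·4.7e-06) = 2455 rad/s.
Step 2 — f₀ = ω₀/(2π) = 390.7 Hz.
Step 3 — Parallel Q: Q = R/(ω₀L) = 3720/(2455·0.0353) = 42.92.
Step 4 — Bandwidth: Δω = ω₀/Q = 57.2 rad/s; BW = Δω/(2π) = 9.103 Hz.

(a) f₀ = 390.7 Hz  (b) Q = 42.92  (c) BW = 9.103 Hz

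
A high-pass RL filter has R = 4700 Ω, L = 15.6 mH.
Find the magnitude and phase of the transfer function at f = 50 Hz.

Step 1 — Angular frequency: ω = 2π·50 = 314.2 rad/s.
Step 2 — Transfer function: H(jω) = jωL/(R + jωL).
Step 3 — Numerator jωL = j·4.901; denominator R + jωL = 4700 + j4.901.
Step 4 — H = 1.087e-06 + j0.001043.
Step 5 — Magnitude: |H| = 0.001043 (-59.6 dB); phase: φ = 89.9°.

|H| = 0.001043 (-59.6 dB), φ = 89.9°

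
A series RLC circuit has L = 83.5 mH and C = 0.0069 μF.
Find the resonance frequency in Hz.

Step 1 — Resonance condition Im(Z)=0 gives ω₀ = 1/√(LC).
Step 2 — ω₀ = 1/√(0.0835·6.9e-09) = 4.166e+04 rad/s.
Step 3 — f₀ = ω₀/(2π) = 6631 Hz.

f₀ = 6631 Hz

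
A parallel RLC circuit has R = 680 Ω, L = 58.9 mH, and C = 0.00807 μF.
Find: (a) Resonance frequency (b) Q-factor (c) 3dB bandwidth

Step 1 — Resonance: ω₀ = 1/√(LC) = 1/√(0.0589·8.07e-09) = 4.587e+04 rad/s.
Step 2 — f₀ = ω₀/(2π) = 7300 Hz.
Step 3 — Parallel Q: Q = R/(ω₀L) = 680/(4.587e+04·0.0589) = 0.2517.
Step 4 — Bandwidth: Δω = ω₀/Q = 1.822e+05 rad/s; BW = Δω/(2π) = 2.9e+04 Hz.

(a) f₀ = 7300 Hz  (b) Q = 0.2517  (c) BW = 2.9e+04 Hz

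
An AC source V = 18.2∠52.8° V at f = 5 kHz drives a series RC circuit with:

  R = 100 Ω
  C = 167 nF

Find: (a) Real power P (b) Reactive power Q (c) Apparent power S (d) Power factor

Step 1 — Angular frequency: ω = 2π·f = 2π·5000 = 3.142e+04 rad/s.
Step 2 — Component impedances:
  R: Z = R = 100 Ω
  C: Z = 1/(jωC) = -j/(ω·C) = 0 - j190.6 Ω
Step 3 — Series combination: Z_total = R + C = 100 - j190.6 Ω = 215.2∠-62.3° Ω.
Step 4 — Source phasor: V = 18.2∠52.8° V = 11 + j14.5 V.
Step 5 — Current: I = V / Z = -0.03589 + j0.07656 A = 0.08456∠115.1° A.
Step 6 — Complex power: S = V·I* = 0.715 - j1.363 VA.
Step 7 — Real power: P = Re(S) = 0.715 W.
Step 8 — Reactive power: Q = Im(S) = -1.363 VAR.
Step 9 — Apparent power: |S| = 1.539 VA.
Step 10 — Power factor: PF = P/|S| = 0.4646 (leading).

(a) P = 0.715 W  (b) Q = -1.363 VAR  (c) S = 1.539 VA  (d) PF = 0.4646 (leading)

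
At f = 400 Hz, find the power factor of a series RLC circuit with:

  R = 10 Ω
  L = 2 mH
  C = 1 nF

Step 1 — Angular frequency: ω = 2π·f = 2π·400 = 2513 rad/s.
Step 2 — Component impedances:
  R: Z = R = 10 Ω
  L: Z = jωL = j·2513·0.002 = 0 + j5.027 Ω
  C: Z = 1/(jωC) = -j/(ω·C) = 0 - j3.979e+05 Ω
Step 3 — Series combination: Z_total = R + L + C = 10 - j3.979e+05 Ω = 3.979e+05∠-90.0° Ω.
Step 4 — Power factor: PF = cos(φ) = Re(Z)/|Z| = 10/3.979e+05 = 2.513e-05.
Step 5 — Type: Im(Z) = -3.979e+05 ⇒ leading (phase φ = -90.0°).

PF = 2.513e-05 (leading, φ = -90.0°)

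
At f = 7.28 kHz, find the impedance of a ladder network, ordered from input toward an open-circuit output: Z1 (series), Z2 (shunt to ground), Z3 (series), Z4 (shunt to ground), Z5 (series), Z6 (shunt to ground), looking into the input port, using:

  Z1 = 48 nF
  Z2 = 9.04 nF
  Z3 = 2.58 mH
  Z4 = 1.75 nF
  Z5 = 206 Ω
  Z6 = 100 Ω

Step 1 — Angular frequency: ω = 2π·f = 2π·7280 = 4.574e+04 rad/s.
Step 2 — Component impedances:
  Z1: Z = 1/(jωC) = -j/(ω·C) = 0 - j455.5 Ω
  Z2: Z = 1/(jωC) = -j/(ω·C) = 0 - j2418 Ω
  Z3: Z = jωL = j·4.574e+04·0.00258 = 0 + j118 Ω
  Z4: Z = 1/(jωC) = -j/(ω·C) = 0 - j1.249e+04 Ω
  Z5: Z = R = 206 Ω
  Z6: Z = R = 100 Ω
Step 3 — Ladder network (open output): work backward from the far end, alternating series and parallel combinations. Z_in = 330 - j383.4 Ω = 505.8∠-49.3° Ω.

Z = 330 - j383.4 Ω = 505.8∠-49.3° Ω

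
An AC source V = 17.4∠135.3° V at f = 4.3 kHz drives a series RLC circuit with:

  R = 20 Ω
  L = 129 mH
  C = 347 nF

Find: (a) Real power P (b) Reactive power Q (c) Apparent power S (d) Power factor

Step 1 — Angular frequency: ω = 2π·f = 2π·4300 = 2.702e+04 rad/s.
Step 2 — Component impedances:
  R: Z = R = 20 Ω
  L: Z = jωL = j·2.702e+04·0.129 = 0 + j3485 Ω
  C: Z = 1/(jωC) = -j/(ω·C) = 0 - j106.7 Ω
Step 3 — Series combination: Z_total = R + L + C = 20 + j3379 Ω = 3379∠89.7° Ω.
Step 4 — Source phasor: V = 17.4∠135.3° V = -12.37 + j12.24 V.
Step 5 — Current: I = V / Z = 0.003601 + j0.003682 A = 0.00515∠45.6° A.
Step 6 — Complex power: S = V·I* = 0.0005304 + j0.08961 VA.
Step 7 — Real power: P = Re(S) = 0.0005304 W.
Step 8 — Reactive power: Q = Im(S) = 0.08961 VAR.
Step 9 — Apparent power: |S| = 0.08961 VA.
Step 10 — Power factor: PF = P/|S| = 0.005919 (lagging).

(a) P = 0.0005304 W  (b) Q = 0.08961 VAR  (c) S = 0.08961 VA  (d) PF = 0.005919 (lagging)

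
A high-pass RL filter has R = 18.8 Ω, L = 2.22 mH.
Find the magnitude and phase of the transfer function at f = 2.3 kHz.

Step 1 — Angular frequency: ω = 2π·2300 = 1.445e+04 rad/s.
Step 2 — Transfer function: H(jω) = jωL/(R + jωL).
Step 3 — Numerator jωL = j·32.08; denominator R + jωL = 18.8 + j32.08.
Step 4 — H = 0.7444 + j0.4362.
Step 5 — Magnitude: |H| = 0.8628 (-1.3 dB); phase: φ = 30.4°.

|H| = 0.8628 (-1.3 dB), φ = 30.4°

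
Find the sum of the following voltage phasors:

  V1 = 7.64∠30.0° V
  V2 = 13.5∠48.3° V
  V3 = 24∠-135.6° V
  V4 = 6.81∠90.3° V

Step 1 — Convert each phasor to rectangular form:
  V1 = 7.64·(cos(30.0°) + j·sin(30.0°)) = 6.616 + j3.82 V
  V2 = 13.5·(cos(48.3°) + j·sin(48.3°)) = 8.981 + j10.08 V
  V3 = 24·(cos(-135.6°) + j·sin(-135.6°)) = -17.15 - j16.79 V
  V4 = 6.81·(cos(90.3°) + j·sin(90.3°)) = -0.03566 + j6.81 V
Step 2 — Sum components: V_total = -1.586 + j3.918 V.
Step 3 — Convert to polar: |V_total| = 4.226 V, ∠V_total = 112.0°.

V_total = 4.226∠112.0° V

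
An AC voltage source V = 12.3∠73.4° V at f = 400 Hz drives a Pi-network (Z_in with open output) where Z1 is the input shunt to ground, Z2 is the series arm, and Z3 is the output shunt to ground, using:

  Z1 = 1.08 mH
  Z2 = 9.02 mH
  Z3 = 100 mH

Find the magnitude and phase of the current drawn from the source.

Step 1 — Angular frequency: ω = 2π·f = 2π·400 = 2513 rad/s.
Step 2 — Component impedances:
  Z1: Z = jωL = j·2513·0.00108 = 0 + j2.714 Ω
  Z2: Z = jωL = j·2513·0.00902 = 0 + j22.67 Ω
  Z3: Z = jωL = j·2513·0.1 = 0 + j251.3 Ω
Step 3 — With open output, the series arm Z2 and the output shunt Z3 appear in series to ground: Z2 + Z3 = 0 + j274 Ω.
Step 4 — Parallel with input shunt Z1: Z_in = Z1 || (Z2 + Z3) = 0 + j2.688 Ω = 2.688∠90.0° Ω.
Step 5 — Source phasor: V = 12.3∠73.4° V = 3.514 + j11.79 V.
Step 6 — Ohm's law: I = V / Z_total = (3.514 + j11.79) / (0 + j2.688) = 4.386 - j1.307 A.
Step 7 — Convert to polar: |I| = 4.576 A, ∠I = -16.6°.

I = 4.576∠-16.6° A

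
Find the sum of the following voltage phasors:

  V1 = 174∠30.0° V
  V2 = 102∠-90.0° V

Step 1 — Convert each phasor to rectangular form:
  V1 = 174·(cos(30.0°) + j·sin(30.0°)) = 150.7 + j87 V
  V2 = 102·(cos(-90.0°) + j·sin(-90.0°)) = 0 - j102 V
Step 2 — Sum components: V_total = 150.7 - j15 V.
Step 3 — Convert to polar: |V_total| = 151.4 V, ∠V_total = -5.7°.

V_total = 151.4∠-5.7° V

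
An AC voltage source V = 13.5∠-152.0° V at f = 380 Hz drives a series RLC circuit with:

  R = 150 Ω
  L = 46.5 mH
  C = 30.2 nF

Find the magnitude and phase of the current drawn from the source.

Step 1 — Angular frequency: ω = 2π·f = 2π·380 = 2388 rad/s.
Step 2 — Component impedances:
  R: Z = R = 150 Ω
  L: Z = jωL = j·2388·0.0465 = 0 + j111 Ω
  C: Z = 1/(jωC) = -j/(ω·C) = 0 - j1.387e+04 Ω
Step 3 — Series combination: Z_total = R + L + C = 150 - j1.376e+04 Ω = 1.376e+04∠-89.4° Ω.
Step 4 — Source phasor: V = 13.5∠-152.0° V = -11.92 - j6.338 V.
Step 5 — Ohm's law: I = V / Z_total = (-11.92 - j6.338) / (150 - j1.376e+04) = 0.0004512 - j0.0008713 A.
Step 6 — Convert to polar: |I| = 0.0009812 A, ∠I = -62.6°.

I = 0.0009812∠-62.6° A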